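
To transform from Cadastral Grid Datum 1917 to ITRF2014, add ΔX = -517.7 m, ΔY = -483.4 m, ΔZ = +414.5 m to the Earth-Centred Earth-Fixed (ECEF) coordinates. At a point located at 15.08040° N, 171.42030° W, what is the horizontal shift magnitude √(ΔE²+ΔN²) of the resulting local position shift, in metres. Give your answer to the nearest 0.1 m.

471.4 m

The local east axis at (φ, λ) is (−sin λ, cos λ, 0), so ΔE = −sin(-171.42030°)·(-517.7) + cos(-171.42030°)·(-483.4) = 400.76 m.
The local north axis is (−sin φ cos λ, −sin φ sin λ, cos φ), giving ΔN = -133.185 − 18.763 + 400.225 = 248.28 m.
Horizontal magnitude = √(ΔE² + ΔN²) = √(400.76² + 248.28²) = 471.43 m.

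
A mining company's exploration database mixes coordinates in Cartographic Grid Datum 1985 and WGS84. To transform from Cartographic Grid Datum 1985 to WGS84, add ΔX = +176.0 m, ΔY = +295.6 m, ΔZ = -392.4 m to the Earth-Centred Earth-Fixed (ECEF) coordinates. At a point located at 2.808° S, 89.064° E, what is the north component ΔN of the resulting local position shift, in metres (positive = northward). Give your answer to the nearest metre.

The local north axis is (−sin φ cos λ, −sin φ sin λ, cos φ), giving ΔN = 0.141 + 14.479 − 391.929 = -377.31 m.

ΔN = -377 m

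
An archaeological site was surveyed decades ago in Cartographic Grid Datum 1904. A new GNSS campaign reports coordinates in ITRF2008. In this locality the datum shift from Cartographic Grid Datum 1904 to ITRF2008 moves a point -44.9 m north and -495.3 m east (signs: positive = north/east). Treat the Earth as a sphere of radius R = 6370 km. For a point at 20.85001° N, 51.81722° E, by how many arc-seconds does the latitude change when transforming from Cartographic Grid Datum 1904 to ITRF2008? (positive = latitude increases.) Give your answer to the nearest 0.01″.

Δφ = -1.45″

On a sphere of radius R, 1 rad of latitude = R, so Δφ = ΔN / R = -44.9 / 6370000 = -7.0487e-06 rad = -1.454″.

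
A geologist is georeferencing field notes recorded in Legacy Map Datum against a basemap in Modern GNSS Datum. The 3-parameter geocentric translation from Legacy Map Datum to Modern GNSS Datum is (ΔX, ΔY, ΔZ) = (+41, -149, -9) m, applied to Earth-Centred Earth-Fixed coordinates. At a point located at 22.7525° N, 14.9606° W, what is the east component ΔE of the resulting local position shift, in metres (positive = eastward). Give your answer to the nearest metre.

ΔE = -133 m

At φ = 22.7525°, λ = -14.9606°: sin φ = 0.386751, cos φ = 0.922184, sin λ = -0.258155, cos λ = 0.966104.
ΔE = −sin λ·ΔX + cos λ·ΔY = −(-0.258155)·(41) + (0.966104)·(-149) = -133.37 m.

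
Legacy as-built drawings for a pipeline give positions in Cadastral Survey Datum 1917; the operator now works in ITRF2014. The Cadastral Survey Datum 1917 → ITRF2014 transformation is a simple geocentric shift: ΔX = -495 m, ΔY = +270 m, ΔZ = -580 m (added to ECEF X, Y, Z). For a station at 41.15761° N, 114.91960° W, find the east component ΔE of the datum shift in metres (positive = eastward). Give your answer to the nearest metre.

ΔE = -563 m

At φ = 41.15761°, λ = -114.91960°: sin φ = 0.658133, cos φ = 0.752902, sin λ = -0.906900, cos λ = -0.421346.
ΔE = −sin λ·ΔX + cos λ·ΔY = −(-0.906900)·(-495) + (-0.421346)·(270) = -562.68 m.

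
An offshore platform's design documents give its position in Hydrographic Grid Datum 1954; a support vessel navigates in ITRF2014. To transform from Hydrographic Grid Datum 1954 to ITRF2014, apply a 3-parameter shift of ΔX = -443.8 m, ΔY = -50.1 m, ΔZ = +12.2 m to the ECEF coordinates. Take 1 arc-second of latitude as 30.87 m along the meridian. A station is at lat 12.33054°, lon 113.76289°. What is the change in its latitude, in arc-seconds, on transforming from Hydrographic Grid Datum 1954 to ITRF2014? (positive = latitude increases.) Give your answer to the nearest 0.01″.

sin φ = 0.213551, cos φ = 0.976932, sin λ = 0.915221, cos λ = -0.402953.
North component: ΔN = −sin φ cos λ·ΔX − sin φ sin λ·ΔY + cos φ·ΔZ = −(0.213551)(-0.402953)(-443.8) − (0.213551)(0.915221)(-50.1) + (0.976932)(12.2) = -16.48 m.
1° of latitude spans 3600 × 30.87 = 111132 m, so Δφ = -16.48 / 111132 × 3600 = -0.534″.

Δφ = -0.53″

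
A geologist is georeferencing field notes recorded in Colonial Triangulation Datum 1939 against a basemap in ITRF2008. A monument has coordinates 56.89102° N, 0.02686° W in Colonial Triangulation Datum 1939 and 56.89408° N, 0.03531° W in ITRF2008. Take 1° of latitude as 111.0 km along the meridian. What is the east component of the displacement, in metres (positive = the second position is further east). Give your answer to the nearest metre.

Δφ = 56.89408° − 56.89102° = +0.00306°; Δλ = -0.03531° − -0.02686° = -0.00845°.
ΔN = Δφ × 111000 = 339.7 m; ΔE = Δλ × 111000 × cos(56.89102°) = -0.00845 × 111000 × 0.546233 = -512.3 m.

ΔE = -512 m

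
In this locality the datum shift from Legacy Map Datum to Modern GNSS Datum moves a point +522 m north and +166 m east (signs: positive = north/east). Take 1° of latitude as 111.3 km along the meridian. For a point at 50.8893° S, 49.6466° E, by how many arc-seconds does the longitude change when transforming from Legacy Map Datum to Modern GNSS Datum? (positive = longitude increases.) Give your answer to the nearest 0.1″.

At latitude -50.8893°, cos φ = 0.630821.
1° of longitude at this latitude = 111.3 × cos φ = 70.21 km, so Δλ = 166.0 / 70210.3 = 0.0023643° = 8.512″.

Δλ = 8.5″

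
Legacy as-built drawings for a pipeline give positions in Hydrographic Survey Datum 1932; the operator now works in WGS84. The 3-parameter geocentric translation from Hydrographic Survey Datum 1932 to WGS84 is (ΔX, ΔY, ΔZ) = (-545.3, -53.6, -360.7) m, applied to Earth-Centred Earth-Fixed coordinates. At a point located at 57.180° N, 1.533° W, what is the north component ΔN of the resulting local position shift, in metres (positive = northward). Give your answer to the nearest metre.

ΔN = 261 m

At φ = 57.180°, λ = -1.533°: sin φ = 0.840377, cos φ = 0.542002, sin λ = -0.026753, cos λ = 0.999642.
ΔN = −sin φ cos λ·ΔX − sin φ sin λ·ΔY + cos φ·ΔZ = −(0.840377)(0.999642)(-545.3) − (0.840377)(-0.026753)(-53.6) + (0.542002)(-360.7) = 261.39 m.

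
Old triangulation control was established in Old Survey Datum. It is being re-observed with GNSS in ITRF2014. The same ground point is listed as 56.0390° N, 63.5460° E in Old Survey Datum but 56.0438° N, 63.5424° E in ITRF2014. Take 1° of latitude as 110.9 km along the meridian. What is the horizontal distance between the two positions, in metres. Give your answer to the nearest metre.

577 m

Δφ = 56.0438° − 56.0390° = +0.0048°; Δλ = 63.5424° − 63.5460° = -0.0036°.
ΔN = Δφ × 110900 = 532.3 m; ΔE = Δλ × 110900 × cos(56.0390°) = -0.0036 × 110900 × 0.558628 = -223.0 m.
Distance = √(ΔE² + ΔN²) = √((-223.0)² + 532.3²) = 577.2 m.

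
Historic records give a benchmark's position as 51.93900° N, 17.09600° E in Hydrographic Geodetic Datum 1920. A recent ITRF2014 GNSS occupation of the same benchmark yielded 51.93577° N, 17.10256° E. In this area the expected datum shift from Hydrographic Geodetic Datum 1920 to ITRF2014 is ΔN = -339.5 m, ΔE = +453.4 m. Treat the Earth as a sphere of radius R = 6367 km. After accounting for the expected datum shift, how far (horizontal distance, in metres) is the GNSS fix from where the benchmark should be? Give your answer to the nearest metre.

20 m

Observed coordinate differences: Δφ = -0.00323°, Δλ = +0.00656°.
Converting to metres (1° lat = 111125 m, cos φ = 0.616500): observed ΔN = -358.9 m, observed ΔE = 449.4 m.
Subtracting the expected shift leaves a residual of -358.9 − (-339.5) = -19.4 m north and 449.4 − (453.4) = -4.0 m east.
Residual distance = √((-19.4)² + (-4.0)²) = 19.8 m.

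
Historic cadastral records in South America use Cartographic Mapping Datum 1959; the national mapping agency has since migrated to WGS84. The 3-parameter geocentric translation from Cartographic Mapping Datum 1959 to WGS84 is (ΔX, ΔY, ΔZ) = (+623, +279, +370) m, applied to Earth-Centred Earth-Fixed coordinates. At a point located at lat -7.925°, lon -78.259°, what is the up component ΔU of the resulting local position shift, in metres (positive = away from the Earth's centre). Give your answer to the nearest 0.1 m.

The local up (radial) axis is (cos φ cos λ, cos φ sin λ, sin φ), giving ΔU = 125.562 − 270.554 − 51.014 = -196.01 m.

ΔU = -196.0 m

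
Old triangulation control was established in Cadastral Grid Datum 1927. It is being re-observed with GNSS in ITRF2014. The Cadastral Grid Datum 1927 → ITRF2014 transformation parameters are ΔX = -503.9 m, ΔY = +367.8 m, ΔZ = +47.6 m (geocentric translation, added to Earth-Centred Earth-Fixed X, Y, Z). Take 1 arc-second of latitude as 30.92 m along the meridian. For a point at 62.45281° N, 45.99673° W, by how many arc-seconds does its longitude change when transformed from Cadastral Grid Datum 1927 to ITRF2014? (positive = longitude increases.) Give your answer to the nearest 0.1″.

Δλ = -7.5″

sin φ = 0.886630, cos φ = 0.462479, sin λ = -0.719300, cos λ = 0.694699.
East component: ΔE = −sin λ·ΔX + cos λ·ΔY = −(-0.719300)(-503.9) + (0.694699)(367.8) = -106.94 m.
1° of latitude spans 3600 × 30.92 = 111312 m; at latitude φ, 1° of longitude spans that × cos φ = 51479.5 m, so Δλ = -106.94 / 51479.5 × 3600 = -7.479″.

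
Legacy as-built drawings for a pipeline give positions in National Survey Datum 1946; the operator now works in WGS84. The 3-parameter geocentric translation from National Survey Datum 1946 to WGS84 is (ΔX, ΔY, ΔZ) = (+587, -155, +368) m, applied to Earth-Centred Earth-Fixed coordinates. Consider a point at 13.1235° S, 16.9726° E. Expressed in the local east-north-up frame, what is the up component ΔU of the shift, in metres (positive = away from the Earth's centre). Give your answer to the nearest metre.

ΔU = 419 m

The local up (radial) axis is (cos φ cos λ, cos φ sin λ, sin φ), giving ΔU = 546.770 − 44.065 − 83.555 = 419.15 m.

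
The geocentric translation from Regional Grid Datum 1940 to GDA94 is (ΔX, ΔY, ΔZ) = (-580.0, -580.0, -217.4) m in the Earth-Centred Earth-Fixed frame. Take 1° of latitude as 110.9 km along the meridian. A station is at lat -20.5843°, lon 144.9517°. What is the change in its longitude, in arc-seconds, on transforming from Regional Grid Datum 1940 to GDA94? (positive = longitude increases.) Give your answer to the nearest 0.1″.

sin φ = -0.351585, cos φ = 0.936156, sin λ = 0.574267, cos λ = -0.818668.
East component: ΔE = −sin λ·ΔX + cos λ·ΔY = −(0.574267)(-580.0) + (-0.818668)(-580.0) = 807.90 m.
1° of latitude spans 110900 m; at latitude φ, 1° of longitude spans that × cos φ = 103819.7 m, so Δλ = 807.90 / 103819.7 × 3600 = 28.014″.

Δλ = 28.0″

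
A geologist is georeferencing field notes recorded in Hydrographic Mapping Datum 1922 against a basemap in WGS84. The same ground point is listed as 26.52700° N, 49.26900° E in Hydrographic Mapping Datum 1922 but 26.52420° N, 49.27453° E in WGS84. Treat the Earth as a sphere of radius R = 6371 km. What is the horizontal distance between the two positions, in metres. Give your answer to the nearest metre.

632 m

Δφ = 26.52420° − 26.52700° = -0.00280°; Δλ = 49.27453° − 49.26900° = +0.00553°.
1° along a meridian = πR/180 = 111195 m.
ΔN = Δφ × 111195 = -311.3 m; ΔE = Δλ × 111195 × cos(26.52700°) = +0.00553 × 111195 × 0.894724 = 550.2 m.
Distance = √(ΔE² + ΔN²) = √(550.2² + (-311.3)²) = 632.2 m.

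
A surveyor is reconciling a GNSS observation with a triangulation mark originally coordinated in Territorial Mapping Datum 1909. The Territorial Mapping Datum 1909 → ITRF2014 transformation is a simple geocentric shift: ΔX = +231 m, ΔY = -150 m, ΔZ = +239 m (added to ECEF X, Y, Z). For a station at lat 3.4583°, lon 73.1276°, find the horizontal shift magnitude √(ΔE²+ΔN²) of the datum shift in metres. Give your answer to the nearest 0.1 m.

At φ = 3.4583°, λ = 73.1276°: sin φ = 0.060322, cos φ = 0.998179, sin λ = 0.956954, cos λ = 0.290241.
ΔE = −sin λ·ΔX + cos λ·ΔY = −(0.956954)·(231) + (0.290241)·(-150) = -264.59 m.
ΔN = −sin φ cos λ·ΔX − sin φ sin λ·ΔY + cos φ·ΔZ = −(0.060322)(0.290241)(231) − (0.060322)(0.956954)(-150) + (0.998179)(239) = 243.18 m.
Horizontal magnitude = √(ΔE² + ΔN²) = √((-264.59)² + 243.18²) = 359.37 m.

359.4 m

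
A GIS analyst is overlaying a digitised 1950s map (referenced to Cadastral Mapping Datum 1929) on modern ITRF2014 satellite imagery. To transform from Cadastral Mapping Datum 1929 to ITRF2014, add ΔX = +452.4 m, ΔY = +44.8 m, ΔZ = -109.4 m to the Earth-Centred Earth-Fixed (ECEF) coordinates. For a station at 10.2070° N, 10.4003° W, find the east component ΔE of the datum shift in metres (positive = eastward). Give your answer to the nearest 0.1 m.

The local east axis at (φ, λ) is (−sin λ, cos λ, 0), so ΔE = −sin(-10.4003°)·452.4 + cos(-10.4003°)·44.8 = 125.73 m.

ΔE = 125.7 m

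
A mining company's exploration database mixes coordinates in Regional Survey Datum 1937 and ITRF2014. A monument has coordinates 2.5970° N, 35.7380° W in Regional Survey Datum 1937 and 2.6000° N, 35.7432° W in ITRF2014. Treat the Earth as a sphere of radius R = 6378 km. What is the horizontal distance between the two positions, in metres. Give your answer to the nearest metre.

668 m

Δφ = 2.6000° − 2.5970° = +0.0030°; Δλ = -35.7432° − -35.7380° = -0.0052°.
1° along a meridian = πR/180 = 111317 m.
ΔN = Δφ × 111317 = 334.0 m; ΔE = Δλ × 111317 × cos(2.5970°) = -0.0052 × 111317 × 0.998973 = -578.3 m.
Distance = √(ΔE² + ΔN²) = √((-578.3)² + 334.0²) = 667.8 m.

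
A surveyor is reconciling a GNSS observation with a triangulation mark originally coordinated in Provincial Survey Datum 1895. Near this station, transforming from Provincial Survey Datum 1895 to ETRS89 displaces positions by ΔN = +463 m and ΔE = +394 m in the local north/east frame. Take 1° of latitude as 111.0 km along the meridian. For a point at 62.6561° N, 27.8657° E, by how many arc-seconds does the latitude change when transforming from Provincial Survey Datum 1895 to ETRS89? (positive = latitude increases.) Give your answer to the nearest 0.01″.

1° of latitude = 111.0 km, so Δφ = 463.0 / 111000 = 0.0041712° = 15.016″.

Δφ = 15.02″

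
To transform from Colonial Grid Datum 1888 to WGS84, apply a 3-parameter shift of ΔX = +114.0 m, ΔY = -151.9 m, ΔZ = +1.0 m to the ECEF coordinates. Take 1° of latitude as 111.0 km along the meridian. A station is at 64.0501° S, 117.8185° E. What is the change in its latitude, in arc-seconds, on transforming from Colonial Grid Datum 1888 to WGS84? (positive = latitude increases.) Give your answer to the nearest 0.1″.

sin φ = -0.899177, cos φ = 0.437585, sin λ = 0.884430, cos λ = -0.466672.
North component: ΔN = −sin φ cos λ·ΔX − sin φ sin λ·ΔY + cos φ·ΔZ = −(-0.899177)(-0.466672)(114.0) − (-0.899177)(0.884430)(-151.9) + (0.437585)(1.0) = -168.20 m.
1° of latitude spans 111000 m, so Δφ = -168.20 / 111000 × 3600 = -5.455″.

Δφ = -5.5″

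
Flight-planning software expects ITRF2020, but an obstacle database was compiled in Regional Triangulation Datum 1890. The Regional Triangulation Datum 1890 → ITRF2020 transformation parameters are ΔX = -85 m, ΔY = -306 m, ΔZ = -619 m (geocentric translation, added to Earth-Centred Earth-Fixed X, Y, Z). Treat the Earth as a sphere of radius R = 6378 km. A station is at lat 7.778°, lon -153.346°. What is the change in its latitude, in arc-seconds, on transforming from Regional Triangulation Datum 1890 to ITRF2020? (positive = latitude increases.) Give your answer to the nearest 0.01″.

sin φ = 0.135335, cos φ = 0.990800, sin λ = -0.448602, cos λ = -0.893732.
North component: ΔN = −sin φ cos λ·ΔX − sin φ sin λ·ΔY + cos φ·ΔZ = −(0.135335)(-0.893732)(-85) − (0.135335)(-0.448602)(-306) + (0.990800)(-619) = -642.16 m.
1° of latitude spans πR/180 = 111317 m, so Δφ = -642.16 / 111317 × 3600 = -20.768″.

Δφ = -20.77″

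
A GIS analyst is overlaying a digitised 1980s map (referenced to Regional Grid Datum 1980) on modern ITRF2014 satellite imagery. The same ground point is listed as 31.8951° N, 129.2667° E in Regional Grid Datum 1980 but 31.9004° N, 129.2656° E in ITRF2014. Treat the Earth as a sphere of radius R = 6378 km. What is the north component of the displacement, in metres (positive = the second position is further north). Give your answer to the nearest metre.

ΔN = 590 m

Δφ = 31.9004° − 31.8951° = +0.0053°; Δλ = 129.2656° − 129.2667° = -0.0011°.
1° along a meridian = πR/180 = 111317 m.
ΔN = Δφ × 111317 = 590.0 m; ΔE = Δλ × 111317 × cos(31.8951°) = -0.0011 × 111317 × 0.849017 = -104.0 m.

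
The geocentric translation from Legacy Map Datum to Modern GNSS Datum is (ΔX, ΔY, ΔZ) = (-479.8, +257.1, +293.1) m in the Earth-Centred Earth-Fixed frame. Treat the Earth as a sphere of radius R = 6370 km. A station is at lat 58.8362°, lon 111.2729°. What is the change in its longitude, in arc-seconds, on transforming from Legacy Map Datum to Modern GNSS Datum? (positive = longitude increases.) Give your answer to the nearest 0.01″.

sin φ = 0.855691, cos φ = 0.517486, sin λ = 0.931863, cos λ = -0.362811.
East component: ΔE = −sin λ·ΔX + cos λ·ΔY = −(0.931863)(-479.8) + (-0.362811)(257.1) = 353.83 m.
1° of latitude spans πR/180 = 111177 m; at latitude φ, 1° of longitude spans that × cos φ = 57532.8 m, so Δλ = 353.83 / 57532.8 × 3600 = 22.140″.

Δλ = 22.14″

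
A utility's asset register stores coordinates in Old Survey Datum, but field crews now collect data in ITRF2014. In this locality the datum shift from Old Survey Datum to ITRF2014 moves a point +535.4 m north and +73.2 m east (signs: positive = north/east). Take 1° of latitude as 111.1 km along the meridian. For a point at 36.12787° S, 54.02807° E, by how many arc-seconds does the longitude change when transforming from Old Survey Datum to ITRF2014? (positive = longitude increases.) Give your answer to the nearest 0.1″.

At latitude -36.12787°, cos φ = 0.807703.
1° of longitude at this latitude = 111.1 × cos φ = 89.74 km, so Δλ = 73.2 / 89735.8 = 0.0008157° = 2.937″.

Δλ = 2.9″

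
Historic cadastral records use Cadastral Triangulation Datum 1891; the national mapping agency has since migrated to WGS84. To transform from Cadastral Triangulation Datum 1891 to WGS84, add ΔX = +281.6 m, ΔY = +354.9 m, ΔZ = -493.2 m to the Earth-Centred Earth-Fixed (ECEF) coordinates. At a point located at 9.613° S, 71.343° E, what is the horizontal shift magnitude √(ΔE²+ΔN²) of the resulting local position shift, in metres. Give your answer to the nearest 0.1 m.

442.5 m

At φ = -9.613°, λ = 71.343°: sin φ = -0.166992, cos φ = 0.985958, sin λ = 0.947451, cos λ = 0.319902.
ΔE = −sin λ·ΔX + cos λ·ΔY = −(0.947451)·(281.6) + (0.319902)·(354.9) = -153.27 m.
ΔN = −sin φ cos λ·ΔX − sin φ sin λ·ΔY + cos φ·ΔZ = −(-0.166992)(0.319902)(281.6) − (-0.166992)(0.947451)(354.9) + (0.985958)(-493.2) = -415.08 m.
Horizontal magnitude = √(ΔE² + ΔN²) = √((-153.27)² + (-415.08)²) = 442.47 m.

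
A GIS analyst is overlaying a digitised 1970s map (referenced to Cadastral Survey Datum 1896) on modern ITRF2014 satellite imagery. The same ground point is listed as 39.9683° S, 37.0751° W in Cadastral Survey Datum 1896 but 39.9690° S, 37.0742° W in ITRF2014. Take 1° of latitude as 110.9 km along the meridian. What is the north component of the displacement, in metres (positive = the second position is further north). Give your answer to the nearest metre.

ΔN = -78 m

Δφ = -39.9690° − -39.9683° = -0.0007°; Δλ = -37.0742° − -37.0751° = +0.0009°.
ΔN = Δφ × 110900 = -77.6 m; ΔE = Δλ × 110900 × cos(-39.9683°) = +0.0009 × 110900 × 0.766400 = 76.5 m.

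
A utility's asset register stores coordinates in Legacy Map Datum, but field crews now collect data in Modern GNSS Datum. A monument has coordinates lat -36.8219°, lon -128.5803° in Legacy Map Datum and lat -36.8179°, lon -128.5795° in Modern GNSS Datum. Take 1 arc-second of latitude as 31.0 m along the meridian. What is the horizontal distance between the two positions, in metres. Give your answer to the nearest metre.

452 m

Δφ = -36.8179° − -36.8219° = +0.0040°; Δλ = -128.5795° − -128.5803° = +0.0008°.
1° of latitude = 3600 × 31.00 = 111600 m.
ΔN = Δφ × 111600 = 446.4 m; ΔE = Δλ × 111600 × cos(-36.8219°) = +0.0008 × 111600 × 0.800502 = 71.5 m.
Distance = √(ΔE² + ΔN²) = √(71.5² + 446.4²) = 452.1 m.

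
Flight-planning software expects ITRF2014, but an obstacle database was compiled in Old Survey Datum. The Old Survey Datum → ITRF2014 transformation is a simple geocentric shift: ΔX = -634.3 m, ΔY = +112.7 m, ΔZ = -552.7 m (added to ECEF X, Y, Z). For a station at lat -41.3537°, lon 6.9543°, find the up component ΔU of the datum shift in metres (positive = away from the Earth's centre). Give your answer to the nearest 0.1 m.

At φ = -41.3537°, λ = 6.9543°: sin φ = -0.660705, cos φ = 0.750645, sin λ = 0.121078, cos λ = 0.992643.
ΔU = cos φ cos λ·ΔX + cos φ sin λ·ΔY + sin φ·ΔZ = (0.750645)(0.992643)(-634.3) + (0.750645)(0.121078)(112.7) + (-0.660705)(-552.7) = -97.22 m.

ΔU = -97.2 m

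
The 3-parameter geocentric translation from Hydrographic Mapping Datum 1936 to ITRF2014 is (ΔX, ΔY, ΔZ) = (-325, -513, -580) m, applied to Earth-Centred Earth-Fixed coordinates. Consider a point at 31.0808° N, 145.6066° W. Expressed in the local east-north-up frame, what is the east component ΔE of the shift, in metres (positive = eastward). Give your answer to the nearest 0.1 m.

The local east axis at (φ, λ) is (−sin λ, cos λ, 0), so ΔE = −sin(-145.6066°)·(-325) + cos(-145.6066°)·(-513) = 239.73 m.

ΔE = 239.7 m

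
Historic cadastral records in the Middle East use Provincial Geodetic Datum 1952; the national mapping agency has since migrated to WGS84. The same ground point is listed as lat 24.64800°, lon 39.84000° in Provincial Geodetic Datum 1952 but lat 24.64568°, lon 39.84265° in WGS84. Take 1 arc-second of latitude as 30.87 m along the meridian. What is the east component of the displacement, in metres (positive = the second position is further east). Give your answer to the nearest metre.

Δφ = 24.64568° − 24.64800° = -0.00232°; Δλ = 39.84265° − 39.84000° = +0.00265°.
1° of latitude = 3600 × 30.87 = 111132 m.
ΔN = Δφ × 111132 = -257.8 m; ΔE = Δλ × 111132 × cos(24.64800°) = +0.00265 × 111132 × 0.908887 = 267.7 m.

ΔE = 268 m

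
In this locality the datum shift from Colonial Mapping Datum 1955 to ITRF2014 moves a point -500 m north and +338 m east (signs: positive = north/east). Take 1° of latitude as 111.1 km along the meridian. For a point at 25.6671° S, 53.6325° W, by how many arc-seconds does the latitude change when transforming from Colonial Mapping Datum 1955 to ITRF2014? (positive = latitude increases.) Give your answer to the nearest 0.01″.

1° of latitude = 111.1 km, so Δφ = -500.0 / 111100 = -0.0045005° = -16.202″.

Δφ = -16.20″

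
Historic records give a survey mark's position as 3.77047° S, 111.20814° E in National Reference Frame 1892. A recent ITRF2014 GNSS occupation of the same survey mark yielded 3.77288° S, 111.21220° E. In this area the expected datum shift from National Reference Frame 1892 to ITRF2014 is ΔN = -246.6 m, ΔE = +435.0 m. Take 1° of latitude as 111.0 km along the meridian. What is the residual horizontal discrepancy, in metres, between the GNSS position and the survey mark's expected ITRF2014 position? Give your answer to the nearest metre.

26 m

Observed coordinate differences: Δφ = -0.00241°, Δλ = +0.00406°.
Converting to metres (1° lat = 111000 m, cos φ = 0.997835): observed ΔN = -267.5 m, observed ΔE = 449.7 m.
Subtracting the expected shift leaves a residual of -267.5 − (-246.6) = -20.9 m north and 449.7 − (435.0) = 14.7 m east.
Residual distance = √((-20.9)² + 14.7²) = 25.6 m.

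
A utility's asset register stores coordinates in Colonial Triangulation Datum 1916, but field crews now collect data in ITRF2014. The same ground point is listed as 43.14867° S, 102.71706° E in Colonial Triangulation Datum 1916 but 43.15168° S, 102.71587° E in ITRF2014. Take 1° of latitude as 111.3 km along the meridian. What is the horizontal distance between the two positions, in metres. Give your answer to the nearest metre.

349 m

Δφ = -43.15168° − -43.14867° = -0.00301°; Δλ = 102.71587° − 102.71706° = -0.00119°.
ΔN = Δφ × 111300 = -335.0 m; ΔE = Δλ × 111300 × cos(-43.14867°) = -0.00119 × 111300 × 0.729582 = -96.6 m.
Distance = √(ΔE² + ΔN²) = √((-96.6)² + (-335.0)²) = 348.7 m.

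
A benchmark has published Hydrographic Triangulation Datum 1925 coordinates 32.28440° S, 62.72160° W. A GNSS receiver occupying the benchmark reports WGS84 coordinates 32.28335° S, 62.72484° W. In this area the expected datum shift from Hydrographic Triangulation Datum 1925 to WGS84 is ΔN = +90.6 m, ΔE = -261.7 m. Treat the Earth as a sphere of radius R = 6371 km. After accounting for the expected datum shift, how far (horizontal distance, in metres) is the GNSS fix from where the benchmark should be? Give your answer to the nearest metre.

50 m

Observed coordinate differences: Δφ = +0.00105°, Δλ = -0.00324°.
Converting to metres (1° lat = 111195 m, cos φ = 0.845407): observed ΔN = 116.8 m, observed ΔE = -304.6 m.
Subtracting the expected shift leaves a residual of 116.8 − (90.6) = 26.2 m north and -304.6 − (-261.7) = -42.9 m east.
Residual distance = √(26.2² + (-42.9)²) = 50.2 m.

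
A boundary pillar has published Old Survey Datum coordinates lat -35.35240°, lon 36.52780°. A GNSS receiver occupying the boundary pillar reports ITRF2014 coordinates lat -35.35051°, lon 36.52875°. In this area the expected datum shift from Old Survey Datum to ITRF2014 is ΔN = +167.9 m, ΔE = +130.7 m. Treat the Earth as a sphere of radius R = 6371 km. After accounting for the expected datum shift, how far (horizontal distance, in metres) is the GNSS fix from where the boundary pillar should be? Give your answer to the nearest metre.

61 m

Observed coordinate differences: Δφ = +0.00189°, Δλ = +0.00095°.
Converting to metres (1° lat = 111195 m, cos φ = 0.815609): observed ΔN = 210.2 m, observed ΔE = 86.2 m.
Subtracting the expected shift leaves a residual of 210.2 − (167.9) = 42.3 m north and 86.2 − (130.7) = -44.5 m east.
Residual distance = √(42.3² + (-44.5)²) = 61.4 m.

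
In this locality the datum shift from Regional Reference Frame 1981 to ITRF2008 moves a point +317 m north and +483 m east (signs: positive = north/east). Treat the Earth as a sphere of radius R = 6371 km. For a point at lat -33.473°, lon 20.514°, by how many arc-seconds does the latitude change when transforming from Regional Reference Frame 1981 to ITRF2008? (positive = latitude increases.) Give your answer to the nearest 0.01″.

On a sphere of radius R, 1 rad of latitude = R, so Δφ = ΔN / R = 317.0 / 6371000 = 4.9757e-05 rad = 10.263″.

Δφ = 10.26″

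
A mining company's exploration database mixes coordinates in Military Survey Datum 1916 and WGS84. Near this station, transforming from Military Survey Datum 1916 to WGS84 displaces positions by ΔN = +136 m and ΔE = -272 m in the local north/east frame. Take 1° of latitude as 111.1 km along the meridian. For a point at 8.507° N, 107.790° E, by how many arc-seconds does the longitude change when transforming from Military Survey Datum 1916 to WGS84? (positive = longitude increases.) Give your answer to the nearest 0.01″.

Δλ = -8.91″

At latitude 8.507°, cos φ = 0.988998.
1° of longitude at this latitude = 111.1 × cos φ = 109.88 km, so Δλ = -272.0 / 109877.7 = -0.0024755° = -8.912″.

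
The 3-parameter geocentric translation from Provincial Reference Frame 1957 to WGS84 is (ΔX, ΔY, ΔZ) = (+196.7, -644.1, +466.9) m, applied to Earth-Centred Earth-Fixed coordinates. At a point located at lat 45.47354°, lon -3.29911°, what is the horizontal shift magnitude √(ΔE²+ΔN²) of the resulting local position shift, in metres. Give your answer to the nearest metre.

At φ = 45.47354°, λ = -3.29911°: sin φ = 0.712927, cos φ = 0.701239, sin λ = -0.057549, cos λ = 0.998343.
ΔE = −sin λ·ΔX + cos λ·ΔY = −(-0.057549)·(196.7) + (0.998343)·(-644.1) = -631.71 m.
ΔN = −sin φ cos λ·ΔX − sin φ sin λ·ΔY + cos φ·ΔZ = −(0.712927)(0.998343)(196.7) − (0.712927)(-0.057549)(-644.1) + (0.701239)(466.9) = 160.98 m.
Horizontal magnitude = √(ΔE² + ΔN²) = √((-631.71)² + 160.98²) = 651.90 m.

652 m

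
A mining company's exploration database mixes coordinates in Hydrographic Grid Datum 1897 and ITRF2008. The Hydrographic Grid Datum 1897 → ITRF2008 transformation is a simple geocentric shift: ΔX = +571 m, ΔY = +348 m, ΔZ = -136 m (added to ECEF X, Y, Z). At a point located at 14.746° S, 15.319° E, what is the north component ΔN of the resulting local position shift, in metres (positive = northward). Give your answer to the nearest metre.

At φ = -14.746°, λ = 15.319°: sin φ = -0.254534, cos φ = 0.967064, sin λ = 0.264193, cos λ = 0.964470.
ΔN = −sin φ cos λ·ΔX − sin φ sin λ·ΔY + cos φ·ΔZ = −(-0.254534)(0.964470)(571) − (-0.254534)(0.264193)(348) + (0.967064)(-136) = 32.06 m.

ΔN = 32 m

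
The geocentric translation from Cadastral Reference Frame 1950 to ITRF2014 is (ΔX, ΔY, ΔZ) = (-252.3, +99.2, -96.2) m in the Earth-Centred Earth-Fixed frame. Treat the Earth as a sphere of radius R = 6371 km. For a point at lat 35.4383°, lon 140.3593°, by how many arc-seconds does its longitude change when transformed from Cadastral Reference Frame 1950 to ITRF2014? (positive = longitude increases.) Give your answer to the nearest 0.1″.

sin φ = 0.579826, cos φ = 0.814740, sin λ = 0.637971, cos λ = -0.770060.
East component: ΔE = −sin λ·ΔX + cos λ·ΔY = −(0.637971)(-252.3) + (-0.770060)(99.2) = 84.57 m.
1° of latitude spans πR/180 = 111195 m; at latitude φ, 1° of longitude spans that × cos φ = 90595.0 m, so Δλ = 84.57 / 90595.0 × 3600 = 3.361″.

Δλ = 3.4″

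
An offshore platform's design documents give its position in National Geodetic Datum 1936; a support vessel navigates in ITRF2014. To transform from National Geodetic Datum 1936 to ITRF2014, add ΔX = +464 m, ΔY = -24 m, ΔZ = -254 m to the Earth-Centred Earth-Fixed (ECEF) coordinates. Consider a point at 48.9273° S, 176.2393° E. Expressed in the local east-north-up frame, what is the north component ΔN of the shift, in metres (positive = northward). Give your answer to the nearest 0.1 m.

At φ = -48.9273°, λ = 176.2393°: sin φ = -0.753877, cos φ = 0.657016, sin λ = 0.065589, cos λ = -0.997847.
ΔN = −sin φ cos λ·ΔX − sin φ sin λ·ΔY + cos φ·ΔZ = −(-0.753877)(-0.997847)(464) − (-0.753877)(0.065589)(-24) + (0.657016)(-254) = -517.11 m.

ΔN = -517.1 m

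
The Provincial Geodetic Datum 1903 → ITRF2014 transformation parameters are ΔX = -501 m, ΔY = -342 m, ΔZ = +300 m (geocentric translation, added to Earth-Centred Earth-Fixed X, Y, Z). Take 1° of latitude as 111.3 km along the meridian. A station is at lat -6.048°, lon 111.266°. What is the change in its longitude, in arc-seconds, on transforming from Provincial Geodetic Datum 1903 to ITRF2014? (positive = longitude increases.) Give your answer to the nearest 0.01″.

sin φ = -0.105362, cos φ = 0.994434, sin λ = 0.931907, cos λ = -0.362698.
East component: ΔE = −sin λ·ΔX + cos λ·ΔY = −(0.931907)(-501) + (-0.362698)(-342) = 590.93 m.
1° of latitude spans 111300 m; at latitude φ, 1° of longitude spans that × cos φ = 110680.5 m, so Δλ = 590.93 / 110680.5 × 3600 = 19.221″.

Δλ = 19.22″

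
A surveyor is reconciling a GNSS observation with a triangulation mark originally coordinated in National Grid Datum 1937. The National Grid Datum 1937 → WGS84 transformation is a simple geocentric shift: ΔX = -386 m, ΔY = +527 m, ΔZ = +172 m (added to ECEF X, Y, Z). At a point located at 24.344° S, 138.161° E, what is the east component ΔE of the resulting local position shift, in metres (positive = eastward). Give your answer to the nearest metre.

ΔE = -135 m

At φ = -24.344°, λ = 138.161°: sin φ = -0.412214, cos φ = 0.911087, sin λ = 0.667040, cos λ = -0.745022.
ΔE = −sin λ·ΔX + cos λ·ΔY = −(0.667040)·(-386) + (-0.745022)·(527) = -135.15 m.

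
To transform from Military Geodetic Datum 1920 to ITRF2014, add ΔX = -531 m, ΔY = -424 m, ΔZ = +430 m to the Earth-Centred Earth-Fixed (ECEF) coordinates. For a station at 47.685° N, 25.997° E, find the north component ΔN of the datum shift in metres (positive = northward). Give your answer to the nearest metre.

At φ = 47.685°, λ = 25.997°: sin φ = 0.739455, cos φ = 0.673206, sin λ = 0.438324, cos λ = 0.898817.
ΔN = −sin φ cos λ·ΔX − sin φ sin λ·ΔY + cos φ·ΔZ = −(0.739455)(0.898817)(-531) − (0.739455)(0.438324)(-424) + (0.673206)(430) = 779.83 m.

ΔN = 780 m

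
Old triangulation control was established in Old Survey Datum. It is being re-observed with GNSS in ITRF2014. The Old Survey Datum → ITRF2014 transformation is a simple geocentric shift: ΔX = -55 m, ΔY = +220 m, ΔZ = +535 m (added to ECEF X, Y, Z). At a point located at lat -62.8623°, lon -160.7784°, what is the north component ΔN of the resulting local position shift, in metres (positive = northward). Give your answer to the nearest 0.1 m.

At φ = -62.8623°, λ = -160.7784°: sin φ = -0.889913, cos φ = 0.456131, sin λ = -0.329223, cos λ = -0.944252.
ΔN = −sin φ cos λ·ΔX − sin φ sin λ·ΔY + cos φ·ΔZ = −(-0.889913)(-0.944252)(-55) − (-0.889913)(-0.329223)(220) + (0.456131)(535) = 225.79 m.

ΔN = 225.8 m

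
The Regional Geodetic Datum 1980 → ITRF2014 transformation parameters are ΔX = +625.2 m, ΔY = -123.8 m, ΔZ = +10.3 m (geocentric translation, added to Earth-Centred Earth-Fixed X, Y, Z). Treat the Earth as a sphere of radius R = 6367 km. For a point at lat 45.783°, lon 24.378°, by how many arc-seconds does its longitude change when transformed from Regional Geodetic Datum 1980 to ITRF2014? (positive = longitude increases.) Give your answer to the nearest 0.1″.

Δλ = -17.2″

sin φ = 0.716704, cos φ = 0.697378, sin λ = 0.412755, cos λ = 0.910842.
East component: ΔE = −sin λ·ΔX + cos λ·ΔY = −(0.412755)(625.2) + (0.910842)(-123.8) = -370.82 m.
1° of latitude spans πR/180 = 111125 m; at latitude φ, 1° of longitude spans that × cos φ = 77496.2 m, so Δλ = -370.82 / 77496.2 × 3600 = -17.226″.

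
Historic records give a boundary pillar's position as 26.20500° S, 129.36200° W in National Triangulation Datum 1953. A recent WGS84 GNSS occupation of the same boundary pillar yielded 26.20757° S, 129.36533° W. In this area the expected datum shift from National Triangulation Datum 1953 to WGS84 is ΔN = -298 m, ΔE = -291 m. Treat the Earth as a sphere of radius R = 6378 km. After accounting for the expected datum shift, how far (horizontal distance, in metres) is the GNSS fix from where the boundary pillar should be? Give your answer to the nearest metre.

Observed coordinate differences: Δφ = -0.00257°, Δλ = -0.00333°.
Converting to metres (1° lat = 111317 m, cos φ = 0.897220): observed ΔN = -286.1 m, observed ΔE = -332.6 m.
Subtracting the expected shift leaves a residual of -286.1 − (-298) = 11.9 m north and -332.6 − (-291) = -41.6 m east.
Residual distance = √(11.9² + (-41.6)²) = 43.3 m.

43 m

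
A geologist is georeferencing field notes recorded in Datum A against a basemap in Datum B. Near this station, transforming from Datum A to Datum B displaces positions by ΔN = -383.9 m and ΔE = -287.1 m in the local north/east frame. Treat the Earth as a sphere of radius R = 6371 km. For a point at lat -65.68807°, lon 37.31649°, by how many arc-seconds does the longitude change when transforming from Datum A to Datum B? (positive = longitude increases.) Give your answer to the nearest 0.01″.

At latitude -65.68807°, cos φ = 0.411704.
One radian of longitude at latitude φ spans R cos φ, so Δλ = ΔE / (R cos φ) = -287.1 / (6371000 × 0.411704) = -1.0946e-04 rad = -22.577″.

Δλ = -22.58″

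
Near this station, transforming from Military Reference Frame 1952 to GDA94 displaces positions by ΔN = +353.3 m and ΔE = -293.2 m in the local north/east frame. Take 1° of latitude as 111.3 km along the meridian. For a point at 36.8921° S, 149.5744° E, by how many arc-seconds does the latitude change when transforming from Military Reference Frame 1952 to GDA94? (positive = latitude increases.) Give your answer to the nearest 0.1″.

Δφ = 11.4″

1° of latitude = 111.3 km, so Δφ = 353.3 / 111300 = 0.0031743° = 11.427″.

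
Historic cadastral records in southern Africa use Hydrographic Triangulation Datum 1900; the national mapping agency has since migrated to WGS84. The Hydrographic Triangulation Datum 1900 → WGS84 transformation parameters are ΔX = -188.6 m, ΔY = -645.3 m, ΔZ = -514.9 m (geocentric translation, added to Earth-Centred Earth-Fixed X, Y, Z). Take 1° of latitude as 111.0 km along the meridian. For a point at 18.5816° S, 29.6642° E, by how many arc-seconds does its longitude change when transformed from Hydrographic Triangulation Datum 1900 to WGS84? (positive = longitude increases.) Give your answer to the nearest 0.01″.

Δλ = -15.99″

sin φ = -0.318655, cos φ = 0.947871, sin λ = 0.494916, cos λ = 0.868941.
East component: ΔE = −sin λ·ΔX + cos λ·ΔY = −(0.494916)(-188.6) + (0.868941)(-645.3) = -467.39 m.
1° of latitude spans 111000 m; at latitude φ, 1° of longitude spans that × cos φ = 105213.7 m, so Δλ = -467.39 / 105213.7 × 3600 = -15.992″.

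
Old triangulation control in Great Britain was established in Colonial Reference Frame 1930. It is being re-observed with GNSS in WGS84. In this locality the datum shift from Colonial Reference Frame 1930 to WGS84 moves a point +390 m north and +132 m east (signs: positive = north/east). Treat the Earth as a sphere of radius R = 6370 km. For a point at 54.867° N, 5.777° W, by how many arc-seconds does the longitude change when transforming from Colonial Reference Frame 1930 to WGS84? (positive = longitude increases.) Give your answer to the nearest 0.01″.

Δλ = 7.43″

At latitude 54.867°, cos φ = 0.575476.
One radian of longitude at latitude φ spans R cos φ, so Δλ = ΔE / (R cos φ) = 132.0 / (6370000 × 0.575476) = 3.6009e-05 rad = 7.427″.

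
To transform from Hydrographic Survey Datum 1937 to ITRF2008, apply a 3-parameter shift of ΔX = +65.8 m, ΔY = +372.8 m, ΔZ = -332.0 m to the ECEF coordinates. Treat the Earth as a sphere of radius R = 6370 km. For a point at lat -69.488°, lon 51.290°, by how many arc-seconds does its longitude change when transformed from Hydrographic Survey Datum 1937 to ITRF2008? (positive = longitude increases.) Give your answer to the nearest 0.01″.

Δλ = 16.80″

sin φ = -0.936599, cos φ = 0.350404, sin λ = 0.780321, cos λ = 0.625379.
East component: ΔE = −sin λ·ΔX + cos λ·ΔY = −(0.780321)(65.8) + (0.625379)(372.8) = 181.80 m.
1° of latitude spans πR/180 = 111177 m; at latitude φ, 1° of longitude spans that × cos φ = 38957.0 m, so Δλ = 181.80 / 38957.0 × 3600 = 16.800″.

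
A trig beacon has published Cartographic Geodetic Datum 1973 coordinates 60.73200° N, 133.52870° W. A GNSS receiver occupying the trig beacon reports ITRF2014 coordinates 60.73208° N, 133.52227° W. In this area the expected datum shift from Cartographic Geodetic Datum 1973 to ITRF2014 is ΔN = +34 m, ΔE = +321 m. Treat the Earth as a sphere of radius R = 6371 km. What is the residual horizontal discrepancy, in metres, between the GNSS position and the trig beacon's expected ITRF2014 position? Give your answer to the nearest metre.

Observed coordinate differences: Δφ = +0.00008°, Δλ = +0.00643°.
Converting to metres (1° lat = 111195 m, cos φ = 0.488895): observed ΔN = 8.9 m, observed ΔE = 349.6 m.
Subtracting the expected shift leaves a residual of 8.9 − (34) = -25.1 m north and 349.6 − (321) = 28.6 m east.
Residual distance = √((-25.1)² + 28.6²) = 38.0 m.

38 m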